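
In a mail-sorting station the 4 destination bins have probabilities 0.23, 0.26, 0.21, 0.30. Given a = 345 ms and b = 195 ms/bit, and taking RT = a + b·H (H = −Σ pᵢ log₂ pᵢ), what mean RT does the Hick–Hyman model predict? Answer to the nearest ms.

732 ms

H = 0.23·log₂(1/0.23) + 0.26·log₂(1/0.26) + 0.21·log₂(1/0.21) + 0.30·log₂(1/0.30) = 1.9869 bits.
RT = 345 + 195 × 1.9869 = 732.44 ms.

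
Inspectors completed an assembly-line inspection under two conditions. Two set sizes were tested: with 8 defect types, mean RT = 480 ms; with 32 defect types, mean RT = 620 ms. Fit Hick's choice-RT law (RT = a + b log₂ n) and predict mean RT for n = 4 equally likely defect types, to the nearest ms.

410 ms

Fit slope and intercept:
  b = (620 − 480) / (log₂ 32 − log₂ 8) = 140 / (5 − 3) = 70 ms/bit
  a = 480 − 70 × 3 = 270 ms
Then RT(4) = 270 + 70 × log₂ 4 = 270 + 70 × 2 ≈ 410.000 ms.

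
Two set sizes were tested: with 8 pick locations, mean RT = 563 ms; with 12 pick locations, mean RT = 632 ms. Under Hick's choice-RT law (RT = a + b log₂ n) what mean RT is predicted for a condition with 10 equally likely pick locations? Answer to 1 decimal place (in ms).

Solve the two-equation system in a and b:
  b = (632 − 563) / (log₂ 12 − log₂ 8) = 69 / (3.5850 − 3) = 117.956 ms/bit
  a = 563 − 117.956 × 3 = 209.131 ms
Then RT(10) = 209.131 + 117.956 × log₂ 10 = 209.131 + 117.956 × 3.3219 ≈ 600.973 ms.

601.0 ms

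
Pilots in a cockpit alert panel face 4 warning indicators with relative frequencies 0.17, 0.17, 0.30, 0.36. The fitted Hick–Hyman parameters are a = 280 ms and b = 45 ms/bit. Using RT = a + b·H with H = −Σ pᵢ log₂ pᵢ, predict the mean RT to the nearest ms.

H = 0.17·log₂(1/0.17) + 0.17·log₂(1/0.17) + 0.30·log₂(1/0.30) + 0.36·log₂(1/0.36) = 1.9209 bits.
RT = 280 + 45 × 1.9209 = 366.44 ms.

366 ms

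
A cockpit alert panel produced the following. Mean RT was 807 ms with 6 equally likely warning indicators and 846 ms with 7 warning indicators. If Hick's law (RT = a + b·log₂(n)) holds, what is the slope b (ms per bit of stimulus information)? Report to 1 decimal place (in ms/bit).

175.4 ms/bit

The slope on a log₂ axis is (846 − 807) / (2.8074 − 2.5850) = 175.366 ms/bit.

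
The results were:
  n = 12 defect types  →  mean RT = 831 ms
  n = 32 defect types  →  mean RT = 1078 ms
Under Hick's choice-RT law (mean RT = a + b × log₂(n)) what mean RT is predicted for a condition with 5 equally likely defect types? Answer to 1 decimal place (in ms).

Solve the two-equation system in a and b:
  b = (1078 − 831) / (log₂ 32 − log₂ 12) = 247 / (5 − 3.5850) = 174.554 ms/bit
  a = 831 − 174.554 × 3.5850 = 205.232 ms
Then RT(5) = 205.232 + 174.554 × log₂ 5 = 205.232 + 174.554 × 2.3219 ≈ 610.533 ms.

610.5 ms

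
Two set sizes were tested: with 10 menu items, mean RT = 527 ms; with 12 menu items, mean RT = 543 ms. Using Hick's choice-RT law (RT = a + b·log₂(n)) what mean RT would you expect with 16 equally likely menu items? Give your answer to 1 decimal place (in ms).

Fit slope and intercept:
  b = (543 − 527) / (log₂ 12 − log₂ 10) = 16 / (3.5850 − 3.3219) = 60.829 ms/bit
  a = 527 − 60.829 × 3.3219 = 324.932 ms
Then RT(16) = 324.932 + 60.829 × log₂ 16 = 324.932 + 60.829 × 4 ≈ 568.246 ms.

568.2 ms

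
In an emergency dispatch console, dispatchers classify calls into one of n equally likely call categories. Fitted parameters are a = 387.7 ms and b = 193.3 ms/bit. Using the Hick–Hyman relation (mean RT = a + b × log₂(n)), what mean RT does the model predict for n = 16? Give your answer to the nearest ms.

1161 ms

log₂(16) = 4 bits, so RT = 387.7 + 193.3 × 4 ≈ 1160.900 ms.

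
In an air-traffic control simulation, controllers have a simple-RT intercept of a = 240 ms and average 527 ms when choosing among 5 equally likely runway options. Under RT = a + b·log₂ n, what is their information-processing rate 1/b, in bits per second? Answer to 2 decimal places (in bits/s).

8.09 bits/s

Choice component = 527 − 240 = 287 ms over log₂(5) = 2.3219 bits.
b = 287 / 2.3219 = 123.604 ms/bit, so 1/b = 8.090 bits/s.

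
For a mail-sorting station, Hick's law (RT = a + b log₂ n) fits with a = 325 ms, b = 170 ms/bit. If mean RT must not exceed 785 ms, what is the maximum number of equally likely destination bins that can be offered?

6

Information budget: (785 − 325)/170 = 2.7059 bits, so n ≤ 2^2.7059 = 6.525 → at most 6.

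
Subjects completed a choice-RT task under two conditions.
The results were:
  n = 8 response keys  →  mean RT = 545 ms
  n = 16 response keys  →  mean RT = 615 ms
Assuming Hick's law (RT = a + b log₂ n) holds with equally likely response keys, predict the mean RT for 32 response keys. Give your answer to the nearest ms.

Solve the two-equation system in a and b:
  b = (615 − 545) / (log₂ 16 − log₂ 8) = 70 / (4 − 3) = 70 ms/bit
  a = 545 − 70 × 3 = 335 ms
Then RT(32) = 335 + 70 × log₂ 32 = 335 + 70 × 5 ≈ 685.000 ms.

685 ms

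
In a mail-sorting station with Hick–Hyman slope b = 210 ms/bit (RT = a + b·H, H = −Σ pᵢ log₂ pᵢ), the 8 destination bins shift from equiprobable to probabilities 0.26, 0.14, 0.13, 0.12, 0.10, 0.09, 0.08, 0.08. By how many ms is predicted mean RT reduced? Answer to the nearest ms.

The RT saving is b·ΔH. Equiprobable H₀ = log₂(8) = 3.0000 bits; with the given probabilities H = 2.8800 bits.
b·(H₀ − H) = 210 × (3.0000 − 2.8800) = 25.21 ms.

25 ms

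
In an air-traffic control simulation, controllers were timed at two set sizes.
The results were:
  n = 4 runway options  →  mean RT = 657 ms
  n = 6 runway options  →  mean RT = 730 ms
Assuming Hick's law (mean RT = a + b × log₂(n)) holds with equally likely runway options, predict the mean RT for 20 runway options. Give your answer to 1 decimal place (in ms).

946.8 ms

Fit slope and intercept:
  b = (730 − 657) / (log₂ 6 − log₂ 4) = 73 / (2.5850 − 2) = 124.794 ms/bit
  a = 657 − 124.794 × 2 = 407.411 ms
Then RT(20) = 407.411 + 124.794 × log₂ 20 = 407.411 + 124.794 × 4.3219 ≈ 946.763 ms.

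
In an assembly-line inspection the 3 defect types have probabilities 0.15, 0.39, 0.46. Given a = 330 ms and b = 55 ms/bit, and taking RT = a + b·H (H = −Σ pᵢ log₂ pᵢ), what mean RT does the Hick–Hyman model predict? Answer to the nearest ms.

H = 0.15·log₂(1/0.15) + 0.39·log₂(1/0.39) + 0.46·log₂(1/0.46) = 1.4557 bits.
RT = 330 + 55 × 1.4557 = 410.06 ms.

410 ms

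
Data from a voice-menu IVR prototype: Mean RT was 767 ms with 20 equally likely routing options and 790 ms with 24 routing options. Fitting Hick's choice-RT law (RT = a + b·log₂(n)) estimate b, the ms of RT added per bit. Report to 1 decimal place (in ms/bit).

The slope on a log₂ axis is (790 − 767) / (4.5850 − 4.3219) = 87.441 ms/bit.

87.4 ms/bit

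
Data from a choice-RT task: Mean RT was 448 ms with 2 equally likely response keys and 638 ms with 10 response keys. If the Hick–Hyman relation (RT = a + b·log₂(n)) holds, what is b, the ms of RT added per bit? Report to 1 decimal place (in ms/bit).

81.8 ms/bit

Slope: b = (638 − 448) / (log₂ 10 − log₂ 2) = 190/2.3219 = 81.829 ms/bit.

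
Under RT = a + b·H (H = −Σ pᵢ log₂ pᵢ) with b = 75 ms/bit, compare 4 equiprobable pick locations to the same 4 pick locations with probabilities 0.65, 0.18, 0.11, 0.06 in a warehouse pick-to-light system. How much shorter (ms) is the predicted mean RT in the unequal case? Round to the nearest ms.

42 ms

Equiprobable entropy H₀ = log₂ 4 = 2.0000 bits.
Skewed entropy H = −Σ pᵢ log₂ pᵢ = 1.4431 bits.
ΔRT = b·(H₀ − H) = 75 × 0.5569 = 41.77 ms.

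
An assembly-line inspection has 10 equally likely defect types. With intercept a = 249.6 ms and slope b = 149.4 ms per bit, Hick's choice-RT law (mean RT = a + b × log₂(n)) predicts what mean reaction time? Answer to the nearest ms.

log₂(10) = 3.3219 bits, so RT = 249.6 + 149.4 × 3.3219 ≈ 745.896 ms.

746 ms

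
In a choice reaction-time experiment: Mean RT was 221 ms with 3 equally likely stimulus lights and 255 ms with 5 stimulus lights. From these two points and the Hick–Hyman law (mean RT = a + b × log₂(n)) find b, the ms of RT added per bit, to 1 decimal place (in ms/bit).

46.1 ms/bit

The slope on a log₂ axis is (255 − 221) / (2.3219 − 1.5850) = 46.135 ms/bit.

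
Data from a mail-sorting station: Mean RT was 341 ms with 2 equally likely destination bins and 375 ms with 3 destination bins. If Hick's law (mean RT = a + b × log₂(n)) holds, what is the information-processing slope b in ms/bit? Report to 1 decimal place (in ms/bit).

58.1 ms/bit

The slope on a log₂ axis is (375 − 341) / (1.5850 − 1) = 58.123 ms/bit.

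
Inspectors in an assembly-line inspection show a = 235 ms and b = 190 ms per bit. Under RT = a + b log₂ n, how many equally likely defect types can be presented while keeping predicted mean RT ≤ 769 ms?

190·log₂ n ≤ 769 − 235 = 534, giving log₂ n ≤ 2.8105 and n ≤ 7.015. The largest whole number is 7.

7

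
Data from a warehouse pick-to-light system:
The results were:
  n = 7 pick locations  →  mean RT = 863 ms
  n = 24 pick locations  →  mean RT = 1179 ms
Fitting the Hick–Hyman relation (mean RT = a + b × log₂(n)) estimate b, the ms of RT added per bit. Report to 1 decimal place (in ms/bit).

177.8 ms/bit

b = (RT₂ − RT₁)/(log₂ n₂ − log₂ n₁) = (1179 − 863)/(4.5850 − 2.8074) = 177.767 ms/bit.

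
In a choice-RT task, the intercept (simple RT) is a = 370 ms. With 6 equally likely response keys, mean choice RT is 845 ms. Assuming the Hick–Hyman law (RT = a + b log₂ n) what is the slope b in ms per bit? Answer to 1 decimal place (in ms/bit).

183.8 ms/bit

log₂(6) = 2.5850 bits.
b = (RT − a)/log₂ n = (845 − 370) / 2.5850 = 183.755 ms/bit.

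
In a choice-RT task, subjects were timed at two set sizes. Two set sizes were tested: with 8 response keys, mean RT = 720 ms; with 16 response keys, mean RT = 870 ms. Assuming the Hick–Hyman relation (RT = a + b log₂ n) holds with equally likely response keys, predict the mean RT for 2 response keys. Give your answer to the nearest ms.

420 ms

RT is linear in log₂ n, so two points fix the line:
  b = (870 − 720) / (log₂ 16 − log₂ 8) = 150 / (4 − 3) = 150 ms/bit
  a = 720 − 150 × 3 = 270 ms
Then RT(2) = 270 + 150 × log₂ 2 = 270 + 150 × 1 ≈ 420.000 ms.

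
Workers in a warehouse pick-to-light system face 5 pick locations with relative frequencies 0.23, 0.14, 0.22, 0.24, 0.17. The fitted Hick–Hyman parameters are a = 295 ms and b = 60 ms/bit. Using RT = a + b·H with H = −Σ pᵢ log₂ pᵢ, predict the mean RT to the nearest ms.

H = 0.23·log₂(1/0.23) + 0.14·log₂(1/0.14) + 0.22·log₂(1/0.22) + 0.24·log₂(1/0.24) + 0.17·log₂(1/0.17) = 2.2941 bits.
RT = 295 + 60 × 2.2941 = 432.64 ms.

433 ms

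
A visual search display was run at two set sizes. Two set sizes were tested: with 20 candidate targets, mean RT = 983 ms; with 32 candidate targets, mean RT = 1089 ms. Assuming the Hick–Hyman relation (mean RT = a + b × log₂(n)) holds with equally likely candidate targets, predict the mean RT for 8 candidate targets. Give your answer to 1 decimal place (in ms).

776.3 ms

RT is linear in log₂ n, so two points fix the line:
  b = (1089 − 983) / (log₂ 32 − log₂ 20) = 106 / (5 − 4.3219) = 156.326 ms/bit
  a = 983 − 156.326 × 4.3219 = 307.372 ms
Then RT(8) = 307.372 + 156.326 × log₂ 8 = 307.372 + 156.326 × 3 ≈ 776.349 ms.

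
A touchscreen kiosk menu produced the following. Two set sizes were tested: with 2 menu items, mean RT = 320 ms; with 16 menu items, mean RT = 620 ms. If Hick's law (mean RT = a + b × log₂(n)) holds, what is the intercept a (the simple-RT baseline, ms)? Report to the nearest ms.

Slope: b = (620 − 320) / (log₂ 16 − log₂ 2) = 300/3.0000 = 100 ms/bit.
Intercept: a = 320 − 100·log₂(2) = 220.000 ms.

220 ms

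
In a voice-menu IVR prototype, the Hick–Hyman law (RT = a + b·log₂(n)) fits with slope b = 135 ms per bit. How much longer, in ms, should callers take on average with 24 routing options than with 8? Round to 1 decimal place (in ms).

The intercept a cancels: ΔRT = b·(log₂ n₂ − log₂ n₁) = b·log₂(n₂/n₁).
log₂(24) − log₂(8) = 4.5850 − 3 = 1.5850.
ΔRT = 135 × 1.5850 = 213.970 ms.

214.0 ms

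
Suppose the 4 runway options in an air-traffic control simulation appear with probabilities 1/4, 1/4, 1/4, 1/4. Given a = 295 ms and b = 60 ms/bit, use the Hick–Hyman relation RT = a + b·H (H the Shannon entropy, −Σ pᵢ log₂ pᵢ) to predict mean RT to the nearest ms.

H = −Σ pᵢ log₂ pᵢ = 0.25·2 + 0.25·2 + 0.25·2 + 0.25·2 = 2.000 bits.
RT = 295 + 60 × 2.000 = 415.00 ms.

415 ms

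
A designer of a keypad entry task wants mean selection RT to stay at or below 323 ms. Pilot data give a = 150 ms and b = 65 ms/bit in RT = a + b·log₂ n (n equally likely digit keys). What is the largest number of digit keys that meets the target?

6

65·log₂ n ≤ 323 − 150 = 173, giving log₂ n ≤ 2.6615 and n ≤ 6.327. The largest whole number is 6.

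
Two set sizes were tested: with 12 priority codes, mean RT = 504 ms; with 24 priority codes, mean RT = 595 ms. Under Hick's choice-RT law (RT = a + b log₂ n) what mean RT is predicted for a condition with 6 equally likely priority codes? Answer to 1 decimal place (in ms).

413.0 ms

Fit slope and intercept:
  b = (595 − 504) / (log₂ 24 − log₂ 12) = 91 / (4.5850 − 3.5850) = 91.000 ms/bit
  a = 504 − 91.000 × 3.5850 = 177.768 ms
Then RT(6) = 177.768 + 91.000 × log₂ 6 = 177.768 + 91.000 × 2.5850 ≈ 413.000 ms.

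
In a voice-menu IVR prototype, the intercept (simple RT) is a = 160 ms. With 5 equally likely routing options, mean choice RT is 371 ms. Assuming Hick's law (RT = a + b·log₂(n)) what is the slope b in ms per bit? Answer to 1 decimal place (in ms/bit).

log₂(5) = 2.3219 bits.
b = (RT − a)/log₂ n = (371 − 160) / 2.3219 = 90.873 ms/bit.

90.9 ms/bit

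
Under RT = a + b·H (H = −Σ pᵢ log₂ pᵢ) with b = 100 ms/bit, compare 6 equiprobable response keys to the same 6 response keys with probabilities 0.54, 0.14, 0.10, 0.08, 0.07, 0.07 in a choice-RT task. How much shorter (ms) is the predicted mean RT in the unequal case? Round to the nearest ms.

Equiprobable entropy H₀ = log₂ 6 = 2.5850 bits.
Skewed entropy H = −Σ pᵢ log₂ pᵢ = 2.0380 bits.
ΔRT = b·(H₀ − H) = 100 × 0.5470 = 54.70 ms.

55 ms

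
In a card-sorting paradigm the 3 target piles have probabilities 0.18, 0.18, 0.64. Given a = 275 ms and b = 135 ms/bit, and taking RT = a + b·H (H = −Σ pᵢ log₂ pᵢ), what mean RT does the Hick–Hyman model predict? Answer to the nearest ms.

451 ms

H = 0.18·log₂(1/0.18) + 0.18·log₂(1/0.18) + 0.64·log₂(1/0.64) = 1.3027 bits.
RT = 275 + 135 × 1.3027 = 450.86 ms.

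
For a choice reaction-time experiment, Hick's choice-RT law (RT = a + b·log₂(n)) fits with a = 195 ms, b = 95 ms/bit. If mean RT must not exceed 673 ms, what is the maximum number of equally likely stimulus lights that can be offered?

32

Information budget: (673 − 195)/95 = 5.0316 bits, so n ≤ 2^5.0316 = 32.708 → at most 32.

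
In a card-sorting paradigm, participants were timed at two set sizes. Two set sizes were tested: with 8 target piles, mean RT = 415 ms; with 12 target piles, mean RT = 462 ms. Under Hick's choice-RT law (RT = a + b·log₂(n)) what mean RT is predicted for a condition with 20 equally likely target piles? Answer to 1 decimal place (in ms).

With log₂ n on the abscissa the relation is linear; from the two conditions:
  b = (462 − 415) / (log₂ 12 − log₂ 8) = 47 / (3.5850 − 3) = 80.347 ms/bit
  a = 415 − 80.347 × 3 = 173.959 ms
Then RT(20) = 173.959 + 80.347 × log₂ 20 = 173.959 + 80.347 × 4.3219 ≈ 521.213 ms.

521.2 ms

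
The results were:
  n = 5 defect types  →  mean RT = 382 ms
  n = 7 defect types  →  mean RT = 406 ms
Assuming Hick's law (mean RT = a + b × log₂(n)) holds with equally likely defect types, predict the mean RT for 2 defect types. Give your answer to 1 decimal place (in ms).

316.6 ms

With log₂ n on the abscissa the relation is linear; from the two conditions:
  b = (406 − 382) / (log₂ 7 − log₂ 5) = 24 / (2.8074 − 2.3219) = 49.441 ms/bit
  a = 382 − 49.441 × 2.3219 = 267.201 ms
Then RT(2) = 267.201 + 49.441 × log₂ 2 = 267.201 + 49.441 × 1 ≈ 316.643 ms.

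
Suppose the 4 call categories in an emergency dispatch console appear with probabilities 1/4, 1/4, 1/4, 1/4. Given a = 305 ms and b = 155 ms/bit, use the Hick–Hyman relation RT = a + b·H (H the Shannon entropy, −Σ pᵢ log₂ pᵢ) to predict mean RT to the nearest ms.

H = −Σ pᵢ log₂ pᵢ = 0.25·2 + 0.25·2 + 0.25·2 + 0.25·2 = 2.000 bits.
RT = 305 + 155 × 2.000 = 615.00 ms.

615 ms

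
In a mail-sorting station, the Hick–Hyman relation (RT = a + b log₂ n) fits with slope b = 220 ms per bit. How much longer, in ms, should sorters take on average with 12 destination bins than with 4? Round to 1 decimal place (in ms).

348.7 ms

The intercept a cancels: ΔRT = b·(log₂ n₂ − log₂ n₁) = b·log₂(n₂/n₁).
log₂(12) − log₂(4) = 3.5850 − 2 = 1.5850.
ΔRT = 220 × 1.5850 = 348.692 ms.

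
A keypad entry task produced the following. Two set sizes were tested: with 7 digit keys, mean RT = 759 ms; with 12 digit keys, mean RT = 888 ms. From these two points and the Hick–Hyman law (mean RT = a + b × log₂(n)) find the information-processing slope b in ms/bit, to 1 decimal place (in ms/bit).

165.9 ms/bit

The slope on a log₂ axis is (888 − 759) / (3.5850 − 2.8074) = 165.893 ms/bit.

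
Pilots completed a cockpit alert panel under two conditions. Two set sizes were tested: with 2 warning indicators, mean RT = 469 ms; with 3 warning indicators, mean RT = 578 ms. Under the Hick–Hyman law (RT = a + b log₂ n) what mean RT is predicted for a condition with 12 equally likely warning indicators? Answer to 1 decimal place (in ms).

With log₂ n on the abscissa the relation is linear; from the two conditions:
  b = (578 − 469) / (log₂ 3 − log₂ 2) = 109 / (1.5850 − 1) = 186.337 ms/bit
  a = 469 − 186.337 × 1 = 282.663 ms
Then RT(12) = 282.663 + 186.337 × log₂ 12 = 282.663 + 186.337 × 3.5850 ≈ 950.673 ms.

950.7 ms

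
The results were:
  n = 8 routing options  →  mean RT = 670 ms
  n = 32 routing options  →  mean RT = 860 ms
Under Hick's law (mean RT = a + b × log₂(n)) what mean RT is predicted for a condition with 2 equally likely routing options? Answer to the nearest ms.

Solve the two-equation system in a and b:
  b = (860 − 670) / (log₂ 32 − log₂ 8) = 190 / (5 − 3) = 95 ms/bit
  a = 670 − 95 × 3 = 385 ms
Then RT(2) = 385 + 95 × log₂ 2 = 385 + 95 × 1 ≈ 480.000 ms.

480 ms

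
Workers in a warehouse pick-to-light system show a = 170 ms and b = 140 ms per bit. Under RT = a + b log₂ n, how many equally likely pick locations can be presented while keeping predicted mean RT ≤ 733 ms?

16

Information budget: (733 − 170)/140 = 4.0214 bits, so n ≤ 2^4.0214 = 16.239 → at most 16.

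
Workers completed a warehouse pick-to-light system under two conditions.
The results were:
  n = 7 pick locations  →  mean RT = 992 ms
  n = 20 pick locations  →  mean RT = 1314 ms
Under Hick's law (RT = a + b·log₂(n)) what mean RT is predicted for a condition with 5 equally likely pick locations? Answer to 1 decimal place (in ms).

Fit slope and intercept:
  b = (1314 − 992) / (log₂ 20 − log₂ 7) = 322 / (4.3219 − 2.8074) = 212.601 ms/bit
  a = 992 − 212.601 × 2.8074 = 395.153 ms
Then RT(5) = 395.153 + 212.601 × log₂ 5 = 395.153 + 212.601 × 2.3219 ≈ 888.798 ms.

888.8 ms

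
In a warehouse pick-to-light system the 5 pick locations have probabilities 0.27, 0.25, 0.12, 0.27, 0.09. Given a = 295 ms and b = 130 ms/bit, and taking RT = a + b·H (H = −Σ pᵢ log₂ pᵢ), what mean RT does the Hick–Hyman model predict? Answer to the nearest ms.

581 ms

Entropy contributions −pᵢ log₂ pᵢ: 0.5100, 0.5000, 0.3671, 0.5100, 0.3127; sum H = 2.1998 bits.
RT = a + bH = 295 + 130·2.1998 = 580.97 ms.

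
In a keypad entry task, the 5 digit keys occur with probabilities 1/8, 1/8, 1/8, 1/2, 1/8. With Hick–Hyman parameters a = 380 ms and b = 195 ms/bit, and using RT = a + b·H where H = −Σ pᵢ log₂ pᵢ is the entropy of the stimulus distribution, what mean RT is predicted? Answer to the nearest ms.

H = −Σ pᵢ log₂ pᵢ = 0.125·3 + 0.125·3 + 0.125·3 + 0.5·1 + 0.125·3 = 2.000 bits.
RT = 380 + 195 × 2.000 = 770.00 ms.

770 ms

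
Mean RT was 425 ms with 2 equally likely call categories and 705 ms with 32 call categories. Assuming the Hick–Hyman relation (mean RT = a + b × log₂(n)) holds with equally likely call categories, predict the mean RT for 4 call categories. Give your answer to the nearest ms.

495 ms

With log₂ n on the abscissa the relation is linear; from the two conditions:
  b = (705 − 425) / (log₂ 32 − log₂ 2) = 280 / (5 − 1) = 70 ms/bit
  a = 425 − 70 × 1 = 355 ms
Then RT(4) = 355 + 70 × log₂ 4 = 355 + 70 × 2 ≈ 495.000 ms.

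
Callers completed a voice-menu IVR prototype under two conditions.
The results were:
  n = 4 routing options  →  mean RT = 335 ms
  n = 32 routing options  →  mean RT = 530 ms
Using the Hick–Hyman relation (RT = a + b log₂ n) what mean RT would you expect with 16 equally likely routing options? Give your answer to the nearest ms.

With log₂ n on the abscissa the relation is linear; from the two conditions:
  b = (530 − 335) / (log₂ 32 − log₂ 4) = 195 / (5 − 2) = 65 ms/bit
  a = 335 − 65 × 2 = 205 ms
Then RT(16) = 205 + 65 × log₂ 16 = 205 + 65 × 4 ≈ 465.000 ms.

465 ms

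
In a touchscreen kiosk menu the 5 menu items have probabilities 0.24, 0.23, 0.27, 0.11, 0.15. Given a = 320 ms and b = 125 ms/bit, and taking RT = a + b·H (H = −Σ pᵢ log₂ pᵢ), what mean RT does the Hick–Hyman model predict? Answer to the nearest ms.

H = 0.24·log₂(1/0.24) + 0.23·log₂(1/0.23) + 0.27·log₂(1/0.27) + 0.11·log₂(1/0.11) + 0.15·log₂(1/0.15) = 2.2527 bits.
RT = 320 + 125 × 2.2527 = 601.58 ms.

602 ms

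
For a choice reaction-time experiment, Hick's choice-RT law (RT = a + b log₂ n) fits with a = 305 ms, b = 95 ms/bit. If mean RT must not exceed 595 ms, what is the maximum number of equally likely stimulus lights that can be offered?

95·log₂ n ≤ 595 − 305 = 290, giving log₂ n ≤ 3.0526 and n ≤ 8.297. The largest whole number is 8.

8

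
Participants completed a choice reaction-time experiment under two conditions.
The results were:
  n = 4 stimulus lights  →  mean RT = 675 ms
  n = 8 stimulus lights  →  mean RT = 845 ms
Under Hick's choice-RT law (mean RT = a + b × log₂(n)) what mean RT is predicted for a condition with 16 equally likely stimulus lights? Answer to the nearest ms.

1015 ms

Solve the two-equation system in a and b:
  b = (845 − 675) / (log₂ 8 − log₂ 4) = 170 / (3 − 2) = 170 ms/bit
  a = 675 − 170 × 2 = 335 ms
Then RT(16) = 335 + 170 × log₂ 16 = 335 + 170 × 4 ≈ 1015.000 ms.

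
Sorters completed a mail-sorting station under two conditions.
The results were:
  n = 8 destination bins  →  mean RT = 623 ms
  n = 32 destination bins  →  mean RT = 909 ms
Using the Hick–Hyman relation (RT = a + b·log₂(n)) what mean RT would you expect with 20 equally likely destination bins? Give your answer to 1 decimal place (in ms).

812.0 ms

Fit slope and intercept:
  b = (909 − 623) / (log₂ 32 − log₂ 8) = 286 / (5 − 3) = 143.000 ms/bit
  a = 623 − 143.000 × 3 = 194.000 ms
Then RT(20) = 194.000 + 143.000 × log₂ 20 = 194.000 + 143.000 × 4.3219 ≈ 812.036 ms.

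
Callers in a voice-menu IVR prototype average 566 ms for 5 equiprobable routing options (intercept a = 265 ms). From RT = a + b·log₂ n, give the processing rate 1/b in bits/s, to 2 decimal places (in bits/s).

7.71 bits/s

Choice component = 566 − 265 = 301 ms over log₂(5) = 2.3219 bits.
b = 301 / 2.3219 = 129.634 ms/bit, so 1/b = 7.714 bits/s.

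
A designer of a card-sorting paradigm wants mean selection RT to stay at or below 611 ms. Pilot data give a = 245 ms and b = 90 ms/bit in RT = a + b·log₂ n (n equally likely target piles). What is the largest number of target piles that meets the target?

16

Information budget: (611 − 245)/90 = 4.0667 bits, so n ≤ 2^4.0667 = 16.757 → at most 16.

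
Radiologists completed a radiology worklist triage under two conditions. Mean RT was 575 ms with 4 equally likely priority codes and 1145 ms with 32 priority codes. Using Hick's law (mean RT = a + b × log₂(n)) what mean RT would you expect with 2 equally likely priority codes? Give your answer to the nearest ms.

RT is linear in log₂ n, so two points fix the line:
  b = (1145 − 575) / (log₂ 32 − log₂ 4) = 570 / (5 − 2) = 190 ms/bit
  a = 575 − 190 × 2 = 195 ms
Then RT(2) = 195 + 190 × log₂ 2 = 195 + 190 × 1 ≈ 385.000 ms.

385 ms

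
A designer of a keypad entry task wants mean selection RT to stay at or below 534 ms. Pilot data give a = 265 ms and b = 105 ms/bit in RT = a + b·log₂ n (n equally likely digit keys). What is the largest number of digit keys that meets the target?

5

Set 265 + 105·log₂ n ≤ 534 → log₂ n ≤ (534 − 265)/105 = 2.5619.
So n ≤ 2^2.5619 = 5.905; the largest integer n is 5.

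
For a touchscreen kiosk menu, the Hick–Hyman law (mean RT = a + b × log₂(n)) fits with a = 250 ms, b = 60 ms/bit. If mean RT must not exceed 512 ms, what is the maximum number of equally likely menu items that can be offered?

Set 250 + 60·log₂ n ≤ 512 → log₂ n ≤ (512 − 250)/60 = 4.3667.
So n ≤ 2^4.3667 = 20.630; the largest integer n is 20.

20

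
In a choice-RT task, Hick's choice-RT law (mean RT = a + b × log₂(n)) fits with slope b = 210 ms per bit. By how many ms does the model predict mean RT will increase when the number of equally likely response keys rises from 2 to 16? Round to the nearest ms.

ΔRT = (a + b log₂ n₂) − (a + b log₂ n₁) = b·(log₂ n₂ − log₂ n₁).
log₂(16) − log₂(2) = log₂(16/2) = log₂(8) = 3.
ΔRT = 210 × 3.0000 = 630.000 ms.

630 ms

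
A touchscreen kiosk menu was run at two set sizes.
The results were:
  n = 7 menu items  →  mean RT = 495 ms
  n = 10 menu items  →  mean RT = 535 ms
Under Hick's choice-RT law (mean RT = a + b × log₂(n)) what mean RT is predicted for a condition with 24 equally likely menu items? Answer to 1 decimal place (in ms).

RT is linear in log₂ n, so two points fix the line:
  b = (535 − 495) / (log₂ 10 − log₂ 7) = 40 / (3.3219 − 2.8074) = 77.734 ms/bit
  a = 495 − 77.734 × 2.8074 = 276.772 ms
Then RT(24) = 276.772 + 77.734 × log₂ 24 = 276.772 + 77.734 × 4.5850 ≈ 633.181 ms.

633.2 ms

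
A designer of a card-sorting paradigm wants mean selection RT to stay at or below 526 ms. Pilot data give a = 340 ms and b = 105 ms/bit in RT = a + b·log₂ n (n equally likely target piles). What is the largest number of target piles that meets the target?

3

105·log₂ n ≤ 526 − 340 = 186, giving log₂ n ≤ 1.7714 and n ≤ 3.414. The largest whole number is 3.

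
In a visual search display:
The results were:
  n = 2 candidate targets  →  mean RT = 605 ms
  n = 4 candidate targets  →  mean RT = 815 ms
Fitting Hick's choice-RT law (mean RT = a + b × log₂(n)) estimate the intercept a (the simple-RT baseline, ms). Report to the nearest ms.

Slope: b = (815 − 605) / (log₂ 4 − log₂ 2) = 210/1.0000 = 210 ms/bit.
Intercept: a = 605 − 210·log₂(2) = 395.000 ms.

395 ms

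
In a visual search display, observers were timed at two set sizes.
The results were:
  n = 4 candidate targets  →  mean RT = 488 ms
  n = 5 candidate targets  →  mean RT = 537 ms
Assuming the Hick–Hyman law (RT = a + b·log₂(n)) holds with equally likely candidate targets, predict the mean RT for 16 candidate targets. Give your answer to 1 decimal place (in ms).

With log₂ n on the abscissa the relation is linear; from the two conditions:
  b = (537 − 488) / (log₂ 5 − log₂ 4) = 49 / (2.3219 − 2) = 152.208 ms/bit
  a = 488 − 152.208 × 2 = 183.584 ms
Then RT(16) = 183.584 + 152.208 × log₂ 16 = 183.584 + 152.208 × 4 ≈ 792.416 ms.

792.4 ms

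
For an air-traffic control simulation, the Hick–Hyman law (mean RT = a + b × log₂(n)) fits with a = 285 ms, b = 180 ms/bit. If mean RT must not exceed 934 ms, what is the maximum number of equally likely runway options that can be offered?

12

Set 285 + 180·log₂ n ≤ 934 → log₂ n ≤ (934 − 285)/180 = 3.6056.
So n ≤ 2^3.6056 = 12.173; the largest integer n is 12.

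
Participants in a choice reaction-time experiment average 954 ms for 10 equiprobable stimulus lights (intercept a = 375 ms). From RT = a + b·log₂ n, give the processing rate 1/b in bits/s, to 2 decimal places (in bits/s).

Choice component = 954 − 375 = 579 ms over log₂(10) = 3.3219 bits.
b = 579 / 3.3219 = 174.296 ms/bit, so 1/b = 5.737 bits/s.

5.74 bits/s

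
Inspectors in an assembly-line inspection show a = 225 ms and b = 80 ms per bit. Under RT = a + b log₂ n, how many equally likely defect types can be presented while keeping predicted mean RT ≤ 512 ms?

12

Information budget: (512 − 225)/80 = 3.5875 bits, so n ≤ 2^3.5875 = 12.021 → at most 12.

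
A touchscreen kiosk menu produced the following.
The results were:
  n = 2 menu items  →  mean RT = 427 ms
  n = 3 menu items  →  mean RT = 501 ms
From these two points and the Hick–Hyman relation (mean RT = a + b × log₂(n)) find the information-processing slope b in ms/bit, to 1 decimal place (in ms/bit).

Slope: b = (501 − 427) / (log₂ 3 − log₂ 2) = 74/0.5850 = 126.504 ms/bit.

126.5 ms/bit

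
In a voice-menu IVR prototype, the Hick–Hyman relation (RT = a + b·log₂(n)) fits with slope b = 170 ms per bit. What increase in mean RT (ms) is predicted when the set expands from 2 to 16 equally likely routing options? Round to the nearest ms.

510 ms

The intercept a cancels: ΔRT = b·(log₂ n₂ − log₂ n₁) = b·log₂(n₂/n₁).
log₂(16) − log₂(2) = log₂(16/2) = log₂(8) = 3.
ΔRT = 170 × 3.0000 = 510.000 ms.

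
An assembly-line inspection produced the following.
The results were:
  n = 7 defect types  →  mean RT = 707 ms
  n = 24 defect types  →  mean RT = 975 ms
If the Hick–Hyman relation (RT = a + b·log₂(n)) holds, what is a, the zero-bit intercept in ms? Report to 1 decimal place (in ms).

The slope on a log₂ axis is (975 − 707) / (4.5850 − 2.8074) = 150.764 ms/bit.
a = RT₁ − b·log₂ n₁ = 707 − 150.764 × 2.8074 = 283.751 ms.

283.8 ms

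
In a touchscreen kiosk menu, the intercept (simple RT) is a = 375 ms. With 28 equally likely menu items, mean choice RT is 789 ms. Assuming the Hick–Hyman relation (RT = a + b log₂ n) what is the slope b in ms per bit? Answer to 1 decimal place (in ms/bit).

86.1 ms/bit

log₂(28) = 4.8074 bits.
b = (RT − a)/log₂ n = (789 − 375) / 4.8074 = 86.118 ms/bit.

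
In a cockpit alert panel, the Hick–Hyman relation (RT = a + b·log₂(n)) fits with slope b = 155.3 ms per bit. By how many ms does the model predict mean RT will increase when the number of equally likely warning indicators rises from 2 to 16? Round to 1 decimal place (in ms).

The intercept a cancels: ΔRT = b·(log₂ n₂ − log₂ n₁) = b·log₂(n₂/n₁).
log₂(16) − log₂(2) = log₂(16/2) = log₂(8) = 3.
ΔRT = 155.3 × 3.0000 = 465.900 ms.

465.9 ms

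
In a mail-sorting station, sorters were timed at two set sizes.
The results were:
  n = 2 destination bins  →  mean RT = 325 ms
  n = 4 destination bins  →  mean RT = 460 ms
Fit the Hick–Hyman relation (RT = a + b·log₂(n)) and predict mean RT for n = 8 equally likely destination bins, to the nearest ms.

Solve the two-equation system in a and b:
  b = (460 − 325) / (log₂ 4 − log₂ 2) = 135 / (2 − 1) = 135 ms/bit
  a = 325 − 135 × 1 = 190 ms
Then RT(8) = 190 + 135 × log₂ 8 = 190 + 135 × 3 ≈ 595.000 ms.

595 ms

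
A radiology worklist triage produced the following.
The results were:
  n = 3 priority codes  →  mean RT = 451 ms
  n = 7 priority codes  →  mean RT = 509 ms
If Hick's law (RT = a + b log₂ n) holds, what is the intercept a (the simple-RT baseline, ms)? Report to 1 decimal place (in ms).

375.8 ms

b = (RT₂ − RT₁)/(log₂ n₂ − log₂ n₁) = (509 − 451)/(2.8074 − 1.5850) = 47.448 ms/bit.
Intercept: a = 451 − 47.448·log₂(3) = 375.797 ms.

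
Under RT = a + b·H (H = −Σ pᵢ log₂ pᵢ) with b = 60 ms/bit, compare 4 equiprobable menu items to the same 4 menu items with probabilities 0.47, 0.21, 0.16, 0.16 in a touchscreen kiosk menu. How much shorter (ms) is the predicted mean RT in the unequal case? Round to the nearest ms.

10 ms

Equiprobable entropy H₀ = log₂ 4 = 2.0000 bits.
Skewed entropy H = −Σ pᵢ log₂ pᵢ = 1.8308 bits.
ΔRT = b·(H₀ − H) = 60 × 0.1692 = 10.15 ms.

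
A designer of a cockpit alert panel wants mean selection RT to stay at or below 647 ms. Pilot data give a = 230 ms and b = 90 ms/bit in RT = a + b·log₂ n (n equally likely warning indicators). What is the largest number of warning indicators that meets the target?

24

90·log₂ n ≤ 647 − 230 = 417, giving log₂ n ≤ 4.6333 and n ≤ 24.818. The largest whole number is 24.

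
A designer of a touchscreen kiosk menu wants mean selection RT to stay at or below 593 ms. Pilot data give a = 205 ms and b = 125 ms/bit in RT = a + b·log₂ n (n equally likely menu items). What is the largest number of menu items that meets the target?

8

125·log₂ n ≤ 593 − 205 = 388, giving log₂ n ≤ 3.1040 and n ≤ 8.598. The largest whole number is 8.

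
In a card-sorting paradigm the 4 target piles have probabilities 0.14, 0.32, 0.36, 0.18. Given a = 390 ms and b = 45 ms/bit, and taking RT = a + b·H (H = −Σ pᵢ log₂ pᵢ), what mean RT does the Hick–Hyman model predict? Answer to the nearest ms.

475 ms

Entropy contributions −pᵢ log₂ pᵢ: 0.3971, 0.5260, 0.5306, 0.4453; sum H = 1.8991 bits.
RT = a + bH = 390 + 45·1.8991 = 475.46 ms.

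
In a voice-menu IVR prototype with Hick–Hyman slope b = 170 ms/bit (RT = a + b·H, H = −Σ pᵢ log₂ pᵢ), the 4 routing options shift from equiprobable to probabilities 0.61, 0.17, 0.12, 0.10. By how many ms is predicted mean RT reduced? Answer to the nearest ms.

73 ms

The RT saving is b·ΔH. Equiprobable H₀ = log₂(4) = 2.0000 bits; with the given probabilities H = 1.5688 bits.
b·(H₀ − H) = 170 × (2.0000 − 1.5688) = 73.30 ms.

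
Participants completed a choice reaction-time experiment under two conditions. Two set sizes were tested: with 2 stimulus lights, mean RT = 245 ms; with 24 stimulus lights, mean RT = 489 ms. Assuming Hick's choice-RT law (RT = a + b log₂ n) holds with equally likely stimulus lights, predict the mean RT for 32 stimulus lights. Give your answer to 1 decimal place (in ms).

517.2 ms

Solve the two-equation system in a and b:
  b = (489 − 245) / (log₂ 24 − log₂ 2) = 244 / (4.5850 − 1) = 68.062 ms/bit
  a = 245 − 68.062 × 1 = 176.938 ms
Then RT(32) = 176.938 + 68.062 × log₂ 32 = 176.938 + 68.062 × 5 ≈ 517.248 ms.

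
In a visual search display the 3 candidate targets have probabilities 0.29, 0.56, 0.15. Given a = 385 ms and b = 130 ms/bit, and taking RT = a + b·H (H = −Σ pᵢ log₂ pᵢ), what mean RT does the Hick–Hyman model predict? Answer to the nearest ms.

567 ms

H = 0.29·log₂(1/0.29) + 0.56·log₂(1/0.56) + 0.15·log₂(1/0.15) = 1.3969 bits.
RT = 385 + 130 × 1.3969 = 566.60 ms.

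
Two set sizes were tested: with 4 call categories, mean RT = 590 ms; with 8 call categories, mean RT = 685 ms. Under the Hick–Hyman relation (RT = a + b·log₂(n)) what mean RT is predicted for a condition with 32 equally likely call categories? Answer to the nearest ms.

Solve the two-equation system in a and b:
  b = (685 − 590) / (log₂ 8 − log₂ 4) = 95 / (3 − 2) = 95 ms/bit
  a = 590 − 95 × 2 = 400 ms
Then RT(32) = 400 + 95 × log₂ 32 = 400 + 95 × 5 ≈ 875.000 ms.

875 ms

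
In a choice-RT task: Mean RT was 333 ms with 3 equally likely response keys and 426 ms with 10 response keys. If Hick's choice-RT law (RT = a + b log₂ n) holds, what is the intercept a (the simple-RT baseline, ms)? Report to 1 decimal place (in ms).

b = (RT₂ − RT₁)/(log₂ n₂ − log₂ n₁) = (426 − 333)/(3.3219 − 1.5850) = 53.542 ms/bit.
a = RT₁ − b·log₂ n₁ = 333 − 53.542 × 1.5850 = 248.138 ms.

248.1 ms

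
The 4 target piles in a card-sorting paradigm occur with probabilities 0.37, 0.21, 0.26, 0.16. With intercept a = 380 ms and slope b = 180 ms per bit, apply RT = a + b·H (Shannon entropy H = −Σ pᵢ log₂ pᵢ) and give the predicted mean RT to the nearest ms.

728 ms

H = 0.37·log₂(1/0.37) + 0.21·log₂(1/0.21) + 0.26·log₂(1/0.26) + 0.16·log₂(1/0.16) = 1.9319 bits.
RT = 380 + 180 × 1.9319 = 727.73 ms.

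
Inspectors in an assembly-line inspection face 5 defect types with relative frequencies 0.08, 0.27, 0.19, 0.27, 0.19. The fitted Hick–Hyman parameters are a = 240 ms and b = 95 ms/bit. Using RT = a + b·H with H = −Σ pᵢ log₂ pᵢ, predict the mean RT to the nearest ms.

H = 0.08·log₂(1/0.08) + 0.27·log₂(1/0.27) + 0.19·log₂(1/0.19) + 0.27·log₂(1/0.27) + 0.19·log₂(1/0.19) = 2.2220 bits.
RT = 240 + 95 × 2.2220 = 451.09 ms.

451 ms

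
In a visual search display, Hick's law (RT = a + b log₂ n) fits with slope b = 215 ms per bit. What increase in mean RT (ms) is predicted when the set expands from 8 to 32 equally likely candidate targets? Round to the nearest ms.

ΔRT = (a + b log₂ n₂) − (a + b log₂ n₁) = b·(log₂ n₂ − log₂ n₁).
log₂(32) − log₂(8) = log₂(32/8) = log₂(4) = 2.
ΔRT = 215 × 2.0000 = 430.000 ms.

430 ms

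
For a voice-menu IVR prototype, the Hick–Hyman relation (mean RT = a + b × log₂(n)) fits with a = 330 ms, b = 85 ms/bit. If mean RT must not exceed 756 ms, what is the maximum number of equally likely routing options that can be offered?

Information budget: (756 − 330)/85 = 5.0118 bits, so n ≤ 2^5.0118 = 32.262 → at most 32.

32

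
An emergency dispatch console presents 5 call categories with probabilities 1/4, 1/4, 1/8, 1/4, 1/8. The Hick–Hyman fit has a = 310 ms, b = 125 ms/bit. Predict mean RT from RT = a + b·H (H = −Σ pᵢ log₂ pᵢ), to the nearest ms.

591 ms

H = −Σ pᵢ log₂ pᵢ = 0.25·2 + 0.25·2 + 0.125·3 + 0.25·2 + 0.125·3 = 2.250 bits.
RT = 310 + 125 × 2.250 = 591.25 ms.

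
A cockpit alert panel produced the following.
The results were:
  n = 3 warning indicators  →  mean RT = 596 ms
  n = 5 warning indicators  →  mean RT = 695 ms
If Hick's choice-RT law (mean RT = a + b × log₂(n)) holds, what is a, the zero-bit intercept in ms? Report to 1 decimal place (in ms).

b = (RT₂ − RT₁)/(log₂ n₂ − log₂ n₁) = (695 − 596)/(2.3219 − 1.5850) = 134.335 ms/bit.
Intercept: a = 596 − 134.335·log₂(3) = 383.085 ms.

383.1 ms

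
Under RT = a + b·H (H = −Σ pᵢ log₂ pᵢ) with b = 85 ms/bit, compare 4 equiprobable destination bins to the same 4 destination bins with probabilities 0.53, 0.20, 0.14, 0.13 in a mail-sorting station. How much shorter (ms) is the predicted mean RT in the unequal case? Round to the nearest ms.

23 ms

The RT saving is b·ΔH. Equiprobable H₀ = log₂(4) = 2.0000 bits; with the given probabilities H = 1.7296 bits.
b·(H₀ − H) = 85 × (2.0000 − 1.7296) = 22.99 ms.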